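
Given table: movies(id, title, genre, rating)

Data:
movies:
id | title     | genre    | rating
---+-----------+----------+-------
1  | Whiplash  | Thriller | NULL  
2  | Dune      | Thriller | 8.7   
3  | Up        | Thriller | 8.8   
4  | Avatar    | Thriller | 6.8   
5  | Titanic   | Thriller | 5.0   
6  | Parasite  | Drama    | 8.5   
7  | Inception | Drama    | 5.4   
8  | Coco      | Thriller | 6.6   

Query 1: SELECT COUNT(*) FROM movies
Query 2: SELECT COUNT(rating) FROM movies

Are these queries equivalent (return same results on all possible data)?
No, not equivalent

Query 1 returns: [(8,)]
Query 2 returns: [(7,)]

Reason: COUNT(*) includes NULLs, COUNT(column) excludes them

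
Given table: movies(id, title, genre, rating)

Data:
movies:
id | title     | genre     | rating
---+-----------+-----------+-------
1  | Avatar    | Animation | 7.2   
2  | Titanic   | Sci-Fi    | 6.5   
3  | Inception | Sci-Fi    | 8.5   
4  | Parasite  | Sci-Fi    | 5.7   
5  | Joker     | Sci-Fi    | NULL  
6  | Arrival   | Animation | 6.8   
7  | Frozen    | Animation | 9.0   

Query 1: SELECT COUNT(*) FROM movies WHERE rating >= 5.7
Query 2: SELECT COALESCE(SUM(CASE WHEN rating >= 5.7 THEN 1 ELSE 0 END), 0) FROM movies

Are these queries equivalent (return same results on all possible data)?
Yes, equivalent

Both queries return: [(6,)]

Reason: COUNT with WHERE vs conditional SUM (COALESCE handles empty-table NULL)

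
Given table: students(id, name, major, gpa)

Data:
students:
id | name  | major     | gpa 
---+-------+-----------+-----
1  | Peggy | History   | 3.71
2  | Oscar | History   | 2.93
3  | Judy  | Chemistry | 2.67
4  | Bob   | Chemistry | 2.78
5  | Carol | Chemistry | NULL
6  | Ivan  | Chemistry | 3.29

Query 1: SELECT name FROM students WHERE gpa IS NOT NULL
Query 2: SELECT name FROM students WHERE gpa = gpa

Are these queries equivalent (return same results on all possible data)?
Yes, equivalent

Both queries return: [('Bob',), ('Ivan',), ('Judy',), ('Oscar',), ('Peggy',)]

Reason: IS NOT NULL vs self-equality (both exclude NULLs)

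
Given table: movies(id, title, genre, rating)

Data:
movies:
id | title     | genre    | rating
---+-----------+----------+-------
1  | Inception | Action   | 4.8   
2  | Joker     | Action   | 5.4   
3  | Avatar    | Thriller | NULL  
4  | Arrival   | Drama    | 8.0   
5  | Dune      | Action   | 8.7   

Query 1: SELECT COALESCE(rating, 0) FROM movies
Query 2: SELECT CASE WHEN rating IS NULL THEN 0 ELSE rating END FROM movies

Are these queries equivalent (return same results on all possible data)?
Yes, equivalent

Both queries return: [(0,), (4.8,), (5.4,), (8.0,), (8.7,)]

Reason: COALESCE vs CASE for NULL handling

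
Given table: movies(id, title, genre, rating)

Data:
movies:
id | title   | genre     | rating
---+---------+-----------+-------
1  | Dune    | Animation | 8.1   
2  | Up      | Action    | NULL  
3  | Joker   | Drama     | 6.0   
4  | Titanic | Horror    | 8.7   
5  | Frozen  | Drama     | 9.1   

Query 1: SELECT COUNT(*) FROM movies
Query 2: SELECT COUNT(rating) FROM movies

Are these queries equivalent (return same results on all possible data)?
No, not equivalent

Query 1 returns: [(5,)]
Query 2 returns: [(4,)]

Reason: COUNT(*) includes NULLs, COUNT(column) excludes them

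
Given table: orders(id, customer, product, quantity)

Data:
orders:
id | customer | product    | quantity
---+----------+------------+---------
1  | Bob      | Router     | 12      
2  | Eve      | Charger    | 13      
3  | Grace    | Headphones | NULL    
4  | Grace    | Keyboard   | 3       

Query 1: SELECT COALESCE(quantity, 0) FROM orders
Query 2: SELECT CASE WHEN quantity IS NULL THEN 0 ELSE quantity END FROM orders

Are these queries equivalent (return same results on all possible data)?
Yes, equivalent

Both queries return: [(0,), (3,), (12,), (13,)]

Reason: COALESCE vs CASE for NULL handling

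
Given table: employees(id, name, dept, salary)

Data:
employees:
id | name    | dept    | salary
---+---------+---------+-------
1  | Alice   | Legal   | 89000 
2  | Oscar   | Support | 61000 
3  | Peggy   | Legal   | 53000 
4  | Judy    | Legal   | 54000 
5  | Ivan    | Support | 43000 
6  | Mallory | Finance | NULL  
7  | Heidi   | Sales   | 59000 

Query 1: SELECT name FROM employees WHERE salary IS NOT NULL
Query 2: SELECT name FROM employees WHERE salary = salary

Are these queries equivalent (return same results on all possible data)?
Yes, equivalent

Both queries return: [('Alice',), ('Heidi',), ('Ivan',), ('Judy',), ('Oscar',), ('Peggy',)]

Reason: IS NOT NULL vs self-equality (both exclude NULLs)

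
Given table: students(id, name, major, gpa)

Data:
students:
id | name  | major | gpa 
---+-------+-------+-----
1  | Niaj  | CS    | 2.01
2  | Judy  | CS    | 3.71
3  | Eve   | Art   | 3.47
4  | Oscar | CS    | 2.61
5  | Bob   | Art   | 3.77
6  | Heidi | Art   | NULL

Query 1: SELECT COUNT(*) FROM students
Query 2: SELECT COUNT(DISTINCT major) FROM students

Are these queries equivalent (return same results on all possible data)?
No, not equivalent

Query 1 returns: [(6,)]
Query 2 returns: [(2,)]

Reason: COUNT(*) counts rows, COUNT(DISTINCT major) counts unique majors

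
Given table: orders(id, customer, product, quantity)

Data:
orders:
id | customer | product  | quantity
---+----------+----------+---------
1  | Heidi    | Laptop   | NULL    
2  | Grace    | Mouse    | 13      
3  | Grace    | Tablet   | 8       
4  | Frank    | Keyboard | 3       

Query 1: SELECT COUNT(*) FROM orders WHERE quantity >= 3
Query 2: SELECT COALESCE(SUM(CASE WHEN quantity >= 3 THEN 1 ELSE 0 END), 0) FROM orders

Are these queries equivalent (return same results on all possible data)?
Yes, equivalent

Both queries return: [(3,)]

Reason: COUNT with WHERE vs conditional SUM (COALESCE handles empty-table NULL)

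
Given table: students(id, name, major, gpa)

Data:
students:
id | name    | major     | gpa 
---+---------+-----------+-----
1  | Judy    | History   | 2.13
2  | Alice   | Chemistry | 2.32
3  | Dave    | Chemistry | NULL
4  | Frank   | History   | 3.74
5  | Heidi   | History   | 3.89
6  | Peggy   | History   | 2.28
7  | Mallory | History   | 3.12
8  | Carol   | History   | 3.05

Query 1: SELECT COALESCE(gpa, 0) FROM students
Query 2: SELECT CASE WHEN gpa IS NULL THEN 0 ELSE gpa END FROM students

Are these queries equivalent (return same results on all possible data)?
Yes, equivalent

Both queries return: [(0,), (2.13,), (2.28,), (2.32,), (3.05,), (3.12,), (3.74,), (3.89,)]

Reason: COALESCE vs CASE for NULL handling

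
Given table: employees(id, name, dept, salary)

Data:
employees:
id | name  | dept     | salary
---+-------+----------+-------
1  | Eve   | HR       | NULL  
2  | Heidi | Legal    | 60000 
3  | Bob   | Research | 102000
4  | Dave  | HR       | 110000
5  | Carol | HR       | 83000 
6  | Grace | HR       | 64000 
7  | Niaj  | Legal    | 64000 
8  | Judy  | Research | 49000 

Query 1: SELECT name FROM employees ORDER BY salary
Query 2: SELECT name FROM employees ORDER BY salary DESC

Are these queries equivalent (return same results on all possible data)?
No, not equivalent

Query 1 returns: [('Eve',), ('Judy',), ('Heidi',), ('Grace',), ('Niaj',), ('Carol',), ('Bob',), ('Dave',)]
Query 2 returns: [('Dave',), ('Bob',), ('Carol',), ('Grace',), ('Niaj',), ('Heidi',), ('Judy',), ('Eve',)]

Reason: ASC vs DESC gives opposite ordering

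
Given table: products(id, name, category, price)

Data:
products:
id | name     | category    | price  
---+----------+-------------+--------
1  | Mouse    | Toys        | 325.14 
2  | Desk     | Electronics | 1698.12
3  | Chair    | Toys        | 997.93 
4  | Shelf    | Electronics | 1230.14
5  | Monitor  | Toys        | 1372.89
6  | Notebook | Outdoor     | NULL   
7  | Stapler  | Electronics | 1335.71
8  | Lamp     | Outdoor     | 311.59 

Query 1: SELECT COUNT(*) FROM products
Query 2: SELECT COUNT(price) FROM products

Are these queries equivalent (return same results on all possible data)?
No, not equivalent

Query 1 returns: [(8,)]
Query 2 returns: [(7,)]

Reason: COUNT(*) includes NULLs, COUNT(column) excludes them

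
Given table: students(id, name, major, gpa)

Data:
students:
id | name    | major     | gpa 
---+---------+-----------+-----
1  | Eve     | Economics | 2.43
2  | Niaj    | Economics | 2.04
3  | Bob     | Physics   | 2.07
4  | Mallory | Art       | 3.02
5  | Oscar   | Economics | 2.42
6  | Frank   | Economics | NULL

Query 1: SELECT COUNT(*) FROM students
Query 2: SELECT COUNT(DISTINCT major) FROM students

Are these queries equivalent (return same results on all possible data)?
No, not equivalent

Query 1 returns: [(6,)]
Query 2 returns: [(3,)]

Reason: COUNT(*) counts rows, COUNT(DISTINCT major) counts unique majors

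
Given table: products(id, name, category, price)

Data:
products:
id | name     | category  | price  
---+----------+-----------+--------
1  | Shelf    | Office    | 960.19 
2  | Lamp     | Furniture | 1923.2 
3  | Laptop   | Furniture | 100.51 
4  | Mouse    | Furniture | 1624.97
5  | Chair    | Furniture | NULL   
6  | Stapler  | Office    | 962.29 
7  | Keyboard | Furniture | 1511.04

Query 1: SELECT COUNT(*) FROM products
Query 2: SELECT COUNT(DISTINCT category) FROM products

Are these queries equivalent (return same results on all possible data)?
No, not equivalent

Query 1 returns: [(7,)]
Query 2 returns: [(2,)]

Reason: COUNT(*) counts rows, COUNT(DISTINCT category) counts unique categorys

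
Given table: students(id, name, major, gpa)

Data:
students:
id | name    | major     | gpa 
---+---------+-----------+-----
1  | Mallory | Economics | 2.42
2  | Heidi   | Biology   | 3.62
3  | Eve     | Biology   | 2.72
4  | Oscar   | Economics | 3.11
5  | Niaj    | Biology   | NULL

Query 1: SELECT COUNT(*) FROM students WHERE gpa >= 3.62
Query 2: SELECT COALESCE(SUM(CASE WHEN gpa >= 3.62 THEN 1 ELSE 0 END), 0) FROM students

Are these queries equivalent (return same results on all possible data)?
Yes, equivalent

Both queries return: [(1,)]

Reason: COUNT with WHERE vs conditional SUM (COALESCE handles empty-table NULL)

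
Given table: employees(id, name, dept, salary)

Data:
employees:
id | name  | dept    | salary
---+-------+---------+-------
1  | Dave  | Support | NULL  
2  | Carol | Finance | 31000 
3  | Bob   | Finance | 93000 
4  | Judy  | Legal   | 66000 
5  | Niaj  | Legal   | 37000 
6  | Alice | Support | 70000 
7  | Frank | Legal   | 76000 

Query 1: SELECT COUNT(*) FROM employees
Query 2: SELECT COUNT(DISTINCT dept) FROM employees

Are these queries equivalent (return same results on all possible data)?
No, not equivalent

Query 1 returns: [(7,)]
Query 2 returns: [(3,)]

Reason: COUNT(*) counts rows, COUNT(DISTINCT dept) counts unique depts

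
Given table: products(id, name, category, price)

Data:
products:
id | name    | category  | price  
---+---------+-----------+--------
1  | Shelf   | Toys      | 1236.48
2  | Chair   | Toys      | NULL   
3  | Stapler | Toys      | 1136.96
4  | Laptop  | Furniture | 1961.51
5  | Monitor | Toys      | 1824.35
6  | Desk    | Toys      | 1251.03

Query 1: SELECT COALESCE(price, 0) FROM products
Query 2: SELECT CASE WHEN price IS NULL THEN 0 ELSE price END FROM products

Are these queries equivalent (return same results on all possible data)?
Yes, equivalent

Both queries return: [(0,), (1136.96,), (1236.48,), (1251.03,), (1824.35,), (1961.51,)]

Reason: COALESCE vs CASE for NULL handling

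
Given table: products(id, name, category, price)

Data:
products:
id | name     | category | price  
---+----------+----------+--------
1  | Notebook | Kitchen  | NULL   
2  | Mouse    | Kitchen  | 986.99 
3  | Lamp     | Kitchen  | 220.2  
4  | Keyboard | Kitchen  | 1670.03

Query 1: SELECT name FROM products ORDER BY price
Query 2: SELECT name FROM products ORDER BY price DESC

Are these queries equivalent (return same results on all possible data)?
No, not equivalent

Query 1 returns: [('Notebook',), ('Lamp',), ('Mouse',), ('Keyboard',)]
Query 2 returns: [('Keyboard',), ('Mouse',), ('Lamp',), ('Notebook',)]

Reason: ASC vs DESC gives opposite ordering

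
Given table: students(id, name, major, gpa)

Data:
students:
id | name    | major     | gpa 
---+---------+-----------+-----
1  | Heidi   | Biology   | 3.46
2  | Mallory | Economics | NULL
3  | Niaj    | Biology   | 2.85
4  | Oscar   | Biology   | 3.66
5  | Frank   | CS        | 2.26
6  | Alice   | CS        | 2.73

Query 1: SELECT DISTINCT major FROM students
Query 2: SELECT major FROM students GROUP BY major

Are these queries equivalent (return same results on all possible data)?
Yes, equivalent

Both queries return: [('Biology',), ('CS',), ('Economics',)]

Reason: Both get unique majors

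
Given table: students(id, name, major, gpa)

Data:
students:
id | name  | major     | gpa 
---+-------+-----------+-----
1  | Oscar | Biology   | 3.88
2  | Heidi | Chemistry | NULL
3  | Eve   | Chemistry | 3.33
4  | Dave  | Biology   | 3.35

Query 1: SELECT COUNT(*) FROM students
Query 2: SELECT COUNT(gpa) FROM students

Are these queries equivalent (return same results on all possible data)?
No, not equivalent

Query 1 returns: [(4,)]
Query 2 returns: [(3,)]

Reason: COUNT(*) includes NULLs, COUNT(column) excludes them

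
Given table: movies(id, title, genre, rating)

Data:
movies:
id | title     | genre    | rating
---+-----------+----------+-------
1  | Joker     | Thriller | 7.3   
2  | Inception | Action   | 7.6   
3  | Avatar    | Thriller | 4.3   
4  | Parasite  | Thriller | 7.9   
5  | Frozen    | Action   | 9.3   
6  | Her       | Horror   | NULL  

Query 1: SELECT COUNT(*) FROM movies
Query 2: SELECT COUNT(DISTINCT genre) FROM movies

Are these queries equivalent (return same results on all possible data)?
No, not equivalent

Query 1 returns: [(6,)]
Query 2 returns: [(3,)]

Reason: COUNT(*) counts rows, COUNT(DISTINCT genre) counts unique genres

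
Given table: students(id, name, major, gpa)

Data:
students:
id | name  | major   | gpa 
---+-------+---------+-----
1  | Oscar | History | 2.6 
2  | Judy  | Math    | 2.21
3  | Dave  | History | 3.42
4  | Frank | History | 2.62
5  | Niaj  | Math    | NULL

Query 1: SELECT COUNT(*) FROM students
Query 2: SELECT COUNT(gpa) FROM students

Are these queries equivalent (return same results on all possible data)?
No, not equivalent

Query 1 returns: [(5,)]
Query 2 returns: [(4,)]

Reason: COUNT(*) includes NULLs, COUNT(column) excludes them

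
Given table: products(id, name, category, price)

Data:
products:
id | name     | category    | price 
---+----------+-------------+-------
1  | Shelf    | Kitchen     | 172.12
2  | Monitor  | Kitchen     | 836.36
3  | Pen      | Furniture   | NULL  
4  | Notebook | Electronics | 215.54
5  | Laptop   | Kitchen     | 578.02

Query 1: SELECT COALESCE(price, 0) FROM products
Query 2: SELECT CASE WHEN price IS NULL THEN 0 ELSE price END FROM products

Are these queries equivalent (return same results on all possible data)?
Yes, equivalent

Both queries return: [(0,), (172.12,), (215.54,), (578.02,), (836.36,)]

Reason: COALESCE vs CASE for NULL handling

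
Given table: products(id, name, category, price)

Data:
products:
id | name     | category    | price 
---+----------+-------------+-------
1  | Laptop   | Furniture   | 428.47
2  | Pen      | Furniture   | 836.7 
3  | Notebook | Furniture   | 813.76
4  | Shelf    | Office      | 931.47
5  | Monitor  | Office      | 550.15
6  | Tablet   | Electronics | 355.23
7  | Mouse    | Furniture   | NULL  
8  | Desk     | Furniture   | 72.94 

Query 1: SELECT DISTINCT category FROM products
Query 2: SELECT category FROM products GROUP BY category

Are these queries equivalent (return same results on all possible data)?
Yes, equivalent

Both queries return: [('Electronics',), ('Furniture',), ('Office',)]

Reason: Both get unique categorys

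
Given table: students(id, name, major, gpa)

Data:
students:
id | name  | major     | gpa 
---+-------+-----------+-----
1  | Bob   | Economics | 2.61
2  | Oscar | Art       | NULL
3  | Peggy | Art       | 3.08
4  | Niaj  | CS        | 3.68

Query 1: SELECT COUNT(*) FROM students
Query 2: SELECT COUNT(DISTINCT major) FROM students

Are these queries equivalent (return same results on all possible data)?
No, not equivalent

Query 1 returns: [(4,)]
Query 2 returns: [(3,)]

Reason: COUNT(*) counts rows, COUNT(DISTINCT major) counts unique majors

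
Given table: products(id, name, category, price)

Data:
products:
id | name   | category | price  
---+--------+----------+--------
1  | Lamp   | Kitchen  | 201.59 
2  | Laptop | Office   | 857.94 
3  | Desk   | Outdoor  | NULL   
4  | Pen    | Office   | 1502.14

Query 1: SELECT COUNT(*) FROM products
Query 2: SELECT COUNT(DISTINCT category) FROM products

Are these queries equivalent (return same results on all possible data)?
No, not equivalent

Query 1 returns: [(4,)]
Query 2 returns: [(3,)]

Reason: COUNT(*) counts rows, COUNT(DISTINCT category) counts unique categorys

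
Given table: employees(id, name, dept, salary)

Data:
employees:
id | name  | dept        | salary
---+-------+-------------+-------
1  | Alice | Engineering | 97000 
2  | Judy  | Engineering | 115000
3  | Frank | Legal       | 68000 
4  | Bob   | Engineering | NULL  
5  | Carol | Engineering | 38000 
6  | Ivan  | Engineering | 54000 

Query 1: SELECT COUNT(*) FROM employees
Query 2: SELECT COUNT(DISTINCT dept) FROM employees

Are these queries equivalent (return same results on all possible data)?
No, not equivalent

Query 1 returns: [(6,)]
Query 2 returns: [(2,)]

Reason: COUNT(*) counts rows, COUNT(DISTINCT dept) counts unique depts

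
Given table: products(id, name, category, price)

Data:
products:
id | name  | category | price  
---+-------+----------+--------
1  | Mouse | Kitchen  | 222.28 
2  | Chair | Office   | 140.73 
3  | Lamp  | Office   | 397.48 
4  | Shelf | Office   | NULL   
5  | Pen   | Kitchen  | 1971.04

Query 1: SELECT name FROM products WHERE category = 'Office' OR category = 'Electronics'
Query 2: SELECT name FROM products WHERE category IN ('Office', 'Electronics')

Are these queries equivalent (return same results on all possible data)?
Yes, equivalent

Both queries return: [('Chair',), ('Lamp',), ('Shelf',)]

Reason: OR vs IN are equivalent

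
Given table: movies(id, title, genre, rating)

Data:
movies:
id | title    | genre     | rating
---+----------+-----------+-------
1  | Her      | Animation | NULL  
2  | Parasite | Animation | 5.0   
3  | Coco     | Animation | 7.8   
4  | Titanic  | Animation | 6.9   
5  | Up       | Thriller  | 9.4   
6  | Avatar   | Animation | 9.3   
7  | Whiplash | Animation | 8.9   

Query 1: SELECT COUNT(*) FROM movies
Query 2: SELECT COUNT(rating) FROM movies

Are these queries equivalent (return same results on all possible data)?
No, not equivalent

Query 1 returns: [(7,)]
Query 2 returns: [(6,)]

Reason: COUNT(*) includes NULLs, COUNT(column) excludes them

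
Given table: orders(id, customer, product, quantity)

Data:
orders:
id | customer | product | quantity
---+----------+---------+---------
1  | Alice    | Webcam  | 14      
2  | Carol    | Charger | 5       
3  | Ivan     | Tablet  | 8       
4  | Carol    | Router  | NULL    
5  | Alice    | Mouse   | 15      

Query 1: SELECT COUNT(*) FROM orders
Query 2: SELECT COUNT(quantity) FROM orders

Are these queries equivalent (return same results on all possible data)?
No, not equivalent

Query 1 returns: [(5,)]
Query 2 returns: [(4,)]

Reason: COUNT(*) includes NULLs, COUNT(column) excludes them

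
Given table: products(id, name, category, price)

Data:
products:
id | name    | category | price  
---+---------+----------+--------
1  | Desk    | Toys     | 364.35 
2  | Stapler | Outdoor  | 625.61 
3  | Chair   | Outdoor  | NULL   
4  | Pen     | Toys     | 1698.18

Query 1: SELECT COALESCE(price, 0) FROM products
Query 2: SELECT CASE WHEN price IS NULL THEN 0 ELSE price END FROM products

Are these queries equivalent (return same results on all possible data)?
Yes, equivalent

Both queries return: [(0,), (364.35,), (625.61,), (1698.18,)]

Reason: COALESCE vs CASE for NULL handling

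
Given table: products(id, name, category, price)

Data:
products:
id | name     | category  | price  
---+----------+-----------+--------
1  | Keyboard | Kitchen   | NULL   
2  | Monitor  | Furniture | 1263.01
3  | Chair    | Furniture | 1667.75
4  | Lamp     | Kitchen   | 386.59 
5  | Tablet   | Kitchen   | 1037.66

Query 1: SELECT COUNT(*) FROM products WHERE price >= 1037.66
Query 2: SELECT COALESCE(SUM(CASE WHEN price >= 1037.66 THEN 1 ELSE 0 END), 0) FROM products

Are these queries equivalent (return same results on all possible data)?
Yes, equivalent

Both queries return: [(3,)]

Reason: COUNT with WHERE vs conditional SUM (COALESCE handles empty-table NULL)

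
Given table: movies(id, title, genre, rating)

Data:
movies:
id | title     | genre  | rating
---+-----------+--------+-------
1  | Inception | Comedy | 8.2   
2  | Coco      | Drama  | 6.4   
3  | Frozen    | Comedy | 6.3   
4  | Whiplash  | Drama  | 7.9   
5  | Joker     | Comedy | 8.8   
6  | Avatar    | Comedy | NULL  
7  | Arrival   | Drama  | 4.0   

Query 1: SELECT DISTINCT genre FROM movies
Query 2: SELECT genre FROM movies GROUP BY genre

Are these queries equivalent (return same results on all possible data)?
Yes, equivalent

Both queries return: [('Comedy',), ('Drama',)]

Reason: Both get unique genres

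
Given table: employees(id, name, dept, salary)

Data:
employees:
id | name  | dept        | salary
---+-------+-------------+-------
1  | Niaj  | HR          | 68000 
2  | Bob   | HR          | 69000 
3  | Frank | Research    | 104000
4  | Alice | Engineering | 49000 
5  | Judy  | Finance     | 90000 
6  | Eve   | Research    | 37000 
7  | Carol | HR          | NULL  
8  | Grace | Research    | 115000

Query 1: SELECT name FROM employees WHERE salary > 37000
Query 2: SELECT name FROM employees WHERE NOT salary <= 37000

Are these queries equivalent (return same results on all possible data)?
Yes, equivalent

Both queries return: [('Alice',), ('Bob',), ('Frank',), ('Grace',), ('Judy',), ('Niaj',)]

Reason: Both filter salary > 37000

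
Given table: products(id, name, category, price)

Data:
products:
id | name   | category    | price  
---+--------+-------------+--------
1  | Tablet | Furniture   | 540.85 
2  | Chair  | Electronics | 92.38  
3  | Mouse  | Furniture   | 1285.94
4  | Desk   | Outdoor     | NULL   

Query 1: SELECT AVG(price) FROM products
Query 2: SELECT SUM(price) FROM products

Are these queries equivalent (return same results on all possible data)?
No, not equivalent

Query 1 returns: [(639.7233333333334,)]
Query 2 returns: [(1919.17,)]

Reason: AVG vs SUM give different aggregate values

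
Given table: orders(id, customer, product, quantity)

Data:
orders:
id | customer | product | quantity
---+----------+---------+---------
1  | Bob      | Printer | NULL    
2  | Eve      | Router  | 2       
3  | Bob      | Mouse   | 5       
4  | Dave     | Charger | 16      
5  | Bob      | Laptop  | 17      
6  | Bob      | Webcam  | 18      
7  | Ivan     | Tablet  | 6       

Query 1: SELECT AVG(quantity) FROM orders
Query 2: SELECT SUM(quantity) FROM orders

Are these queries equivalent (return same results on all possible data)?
No, not equivalent

Query 1 returns: [(10.666666666666666,)]
Query 2 returns: [(64,)]

Reason: AVG vs SUM give different aggregate values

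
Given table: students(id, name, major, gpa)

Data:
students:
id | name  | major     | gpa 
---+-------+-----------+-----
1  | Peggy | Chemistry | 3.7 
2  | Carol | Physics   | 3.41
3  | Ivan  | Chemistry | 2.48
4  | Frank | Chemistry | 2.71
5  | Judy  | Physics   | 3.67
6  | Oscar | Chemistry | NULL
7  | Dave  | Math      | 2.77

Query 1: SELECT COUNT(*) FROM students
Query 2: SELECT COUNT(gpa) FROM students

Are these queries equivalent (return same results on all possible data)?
No, not equivalent

Query 1 returns: [(7,)]
Query 2 returns: [(6,)]

Reason: COUNT(*) includes NULLs, COUNT(column) excludes them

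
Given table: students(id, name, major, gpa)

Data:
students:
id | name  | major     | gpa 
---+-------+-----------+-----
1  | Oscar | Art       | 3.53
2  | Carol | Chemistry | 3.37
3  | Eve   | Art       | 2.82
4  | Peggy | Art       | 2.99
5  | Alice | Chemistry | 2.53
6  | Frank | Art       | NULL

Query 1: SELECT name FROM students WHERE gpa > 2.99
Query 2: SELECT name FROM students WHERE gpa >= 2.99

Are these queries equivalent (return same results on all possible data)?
No, not equivalent

Query 1 returns: [('Oscar',), ('Carol',)]
Query 2 returns: [('Oscar',), ('Carol',), ('Peggy',)]

Reason: > vs >= gives different results when gpa = 2.99 exists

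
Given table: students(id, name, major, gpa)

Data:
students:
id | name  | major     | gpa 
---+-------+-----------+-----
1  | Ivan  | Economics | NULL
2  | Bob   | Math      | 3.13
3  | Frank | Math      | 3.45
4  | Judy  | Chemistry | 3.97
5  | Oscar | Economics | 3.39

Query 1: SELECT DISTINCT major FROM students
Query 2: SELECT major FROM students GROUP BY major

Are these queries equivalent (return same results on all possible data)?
Yes, equivalent

Both queries return: [('Chemistry',), ('Economics',), ('Math',)]

Reason: Both get unique majors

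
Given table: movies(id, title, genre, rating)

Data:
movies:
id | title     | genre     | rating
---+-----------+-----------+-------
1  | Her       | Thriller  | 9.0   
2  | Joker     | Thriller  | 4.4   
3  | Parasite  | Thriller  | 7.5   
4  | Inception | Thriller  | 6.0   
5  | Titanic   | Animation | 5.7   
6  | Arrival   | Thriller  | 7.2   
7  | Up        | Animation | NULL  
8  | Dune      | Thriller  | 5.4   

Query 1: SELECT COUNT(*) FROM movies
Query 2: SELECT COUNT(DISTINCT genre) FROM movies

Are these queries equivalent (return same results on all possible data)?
No, not equivalent

Query 1 returns: [(8,)]
Query 2 returns: [(2,)]

Reason: COUNT(*) counts rows, COUNT(DISTINCT genre) counts unique genres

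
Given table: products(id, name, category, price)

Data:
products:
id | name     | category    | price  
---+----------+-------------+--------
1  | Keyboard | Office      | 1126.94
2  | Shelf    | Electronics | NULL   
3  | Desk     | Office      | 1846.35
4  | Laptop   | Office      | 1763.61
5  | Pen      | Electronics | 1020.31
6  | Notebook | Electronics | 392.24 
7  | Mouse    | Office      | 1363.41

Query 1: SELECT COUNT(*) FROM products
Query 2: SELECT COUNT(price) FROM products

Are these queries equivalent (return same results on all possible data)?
No, not equivalent

Query 1 returns: [(7,)]
Query 2 returns: [(6,)]

Reason: COUNT(*) includes NULLs, COUNT(column) excludes them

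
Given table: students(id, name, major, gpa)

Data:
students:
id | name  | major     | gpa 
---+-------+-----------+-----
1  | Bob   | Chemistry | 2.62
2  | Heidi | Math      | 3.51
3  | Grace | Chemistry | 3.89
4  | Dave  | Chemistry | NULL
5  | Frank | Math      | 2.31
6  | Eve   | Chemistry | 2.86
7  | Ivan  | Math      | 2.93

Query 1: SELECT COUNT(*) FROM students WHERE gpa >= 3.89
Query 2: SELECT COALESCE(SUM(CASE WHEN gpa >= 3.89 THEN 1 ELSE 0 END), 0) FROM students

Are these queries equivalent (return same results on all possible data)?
Yes, equivalent

Both queries return: [(1,)]

Reason: COUNT with WHERE vs conditional SUM (COALESCE handles empty-table NULL)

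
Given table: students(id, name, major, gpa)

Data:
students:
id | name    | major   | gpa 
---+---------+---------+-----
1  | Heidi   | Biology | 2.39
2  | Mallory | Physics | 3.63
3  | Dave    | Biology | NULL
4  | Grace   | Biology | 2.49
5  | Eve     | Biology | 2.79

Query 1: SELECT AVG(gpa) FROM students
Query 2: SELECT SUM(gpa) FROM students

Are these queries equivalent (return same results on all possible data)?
No, not equivalent

Query 1 returns: [(2.825,)]
Query 2 returns: [(11.3,)]

Reason: AVG vs SUM give different aggregate values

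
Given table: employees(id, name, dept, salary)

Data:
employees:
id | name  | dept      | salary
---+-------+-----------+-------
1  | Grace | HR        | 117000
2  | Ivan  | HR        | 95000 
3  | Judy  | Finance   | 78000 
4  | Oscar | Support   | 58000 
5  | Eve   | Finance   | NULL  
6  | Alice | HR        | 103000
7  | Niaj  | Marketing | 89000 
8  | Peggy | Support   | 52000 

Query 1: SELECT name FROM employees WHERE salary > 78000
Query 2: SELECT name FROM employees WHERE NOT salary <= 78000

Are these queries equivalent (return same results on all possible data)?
Yes, equivalent

Both queries return: [('Alice',), ('Grace',), ('Ivan',), ('Niaj',)]

Reason: Both filter salary > 78000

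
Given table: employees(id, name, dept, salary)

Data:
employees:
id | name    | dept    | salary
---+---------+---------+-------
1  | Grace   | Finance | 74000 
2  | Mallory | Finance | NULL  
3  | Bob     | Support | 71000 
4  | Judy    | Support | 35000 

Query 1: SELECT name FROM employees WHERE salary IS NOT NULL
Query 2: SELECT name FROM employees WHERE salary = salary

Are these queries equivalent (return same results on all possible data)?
Yes, equivalent

Both queries return: [('Bob',), ('Grace',), ('Judy',)]

Reason: IS NOT NULL vs self-equality (both exclude NULLs)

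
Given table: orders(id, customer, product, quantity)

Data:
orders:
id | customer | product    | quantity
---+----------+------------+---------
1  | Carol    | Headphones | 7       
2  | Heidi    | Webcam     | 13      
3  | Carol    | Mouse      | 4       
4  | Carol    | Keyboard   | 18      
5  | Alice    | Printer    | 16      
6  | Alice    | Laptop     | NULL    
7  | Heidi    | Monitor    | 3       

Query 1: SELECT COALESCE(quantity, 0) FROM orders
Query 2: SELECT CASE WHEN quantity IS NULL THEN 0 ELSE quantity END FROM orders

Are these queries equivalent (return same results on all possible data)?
Yes, equivalent

Both queries return: [(0,), (3,), (4,), (7,), (13,), (16,), (18,)]

Reason: COALESCE vs CASE for NULL handling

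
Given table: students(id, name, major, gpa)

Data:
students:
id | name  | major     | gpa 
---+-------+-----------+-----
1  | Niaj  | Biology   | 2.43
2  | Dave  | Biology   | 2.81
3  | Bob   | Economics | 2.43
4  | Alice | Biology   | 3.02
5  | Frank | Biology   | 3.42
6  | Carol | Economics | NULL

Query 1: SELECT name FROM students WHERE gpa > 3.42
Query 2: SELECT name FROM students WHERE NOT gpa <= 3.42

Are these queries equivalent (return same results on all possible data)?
Yes, equivalent

Both queries return: []

Reason: Both filter gpa > 3.42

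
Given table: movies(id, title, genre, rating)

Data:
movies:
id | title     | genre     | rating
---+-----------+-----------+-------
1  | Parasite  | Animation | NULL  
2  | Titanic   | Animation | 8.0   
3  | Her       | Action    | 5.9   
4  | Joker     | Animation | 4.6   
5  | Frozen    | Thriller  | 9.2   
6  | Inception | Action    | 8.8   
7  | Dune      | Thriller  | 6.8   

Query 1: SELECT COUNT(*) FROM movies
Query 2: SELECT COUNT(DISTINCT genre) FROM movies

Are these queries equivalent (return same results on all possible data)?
No, not equivalent

Query 1 returns: [(7,)]
Query 2 returns: [(3,)]

Reason: COUNT(*) counts rows, COUNT(DISTINCT genre) counts unique genres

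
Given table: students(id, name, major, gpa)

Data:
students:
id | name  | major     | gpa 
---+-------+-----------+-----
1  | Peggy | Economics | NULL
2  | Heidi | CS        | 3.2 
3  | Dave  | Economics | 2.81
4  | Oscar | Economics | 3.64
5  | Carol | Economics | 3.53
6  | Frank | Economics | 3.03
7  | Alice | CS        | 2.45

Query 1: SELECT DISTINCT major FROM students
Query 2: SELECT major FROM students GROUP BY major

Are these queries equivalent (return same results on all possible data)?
Yes, equivalent

Both queries return: [('CS',), ('Economics',)]

Reason: Both get unique majors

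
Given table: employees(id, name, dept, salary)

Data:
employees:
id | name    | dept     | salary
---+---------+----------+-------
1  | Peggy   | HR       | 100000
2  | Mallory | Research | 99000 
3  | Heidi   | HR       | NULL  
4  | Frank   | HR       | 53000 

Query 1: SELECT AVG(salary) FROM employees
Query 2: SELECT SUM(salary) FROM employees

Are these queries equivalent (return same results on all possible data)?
No, not equivalent

Query 1 returns: [(84000.0,)]
Query 2 returns: [(252000,)]

Reason: AVG vs SUM give different aggregate values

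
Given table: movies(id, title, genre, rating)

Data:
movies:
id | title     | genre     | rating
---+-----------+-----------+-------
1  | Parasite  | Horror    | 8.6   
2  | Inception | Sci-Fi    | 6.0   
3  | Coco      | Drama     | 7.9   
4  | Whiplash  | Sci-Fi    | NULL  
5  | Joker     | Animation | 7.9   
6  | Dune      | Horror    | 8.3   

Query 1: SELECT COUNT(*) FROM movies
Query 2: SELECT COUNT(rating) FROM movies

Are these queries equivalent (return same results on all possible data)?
No, not equivalent

Query 1 returns: [(6,)]
Query 2 returns: [(5,)]

Reason: COUNT(*) includes NULLs, COUNT(column) excludes them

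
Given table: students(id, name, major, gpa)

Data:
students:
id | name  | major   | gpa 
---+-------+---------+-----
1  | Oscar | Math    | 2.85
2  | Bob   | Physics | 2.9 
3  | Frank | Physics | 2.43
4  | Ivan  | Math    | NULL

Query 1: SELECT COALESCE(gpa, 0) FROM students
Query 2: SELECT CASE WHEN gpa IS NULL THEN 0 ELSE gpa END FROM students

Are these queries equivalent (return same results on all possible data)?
Yes, equivalent

Both queries return: [(0,), (2.43,), (2.85,), (2.9,)]

Reason: COALESCE vs CASE for NULL handling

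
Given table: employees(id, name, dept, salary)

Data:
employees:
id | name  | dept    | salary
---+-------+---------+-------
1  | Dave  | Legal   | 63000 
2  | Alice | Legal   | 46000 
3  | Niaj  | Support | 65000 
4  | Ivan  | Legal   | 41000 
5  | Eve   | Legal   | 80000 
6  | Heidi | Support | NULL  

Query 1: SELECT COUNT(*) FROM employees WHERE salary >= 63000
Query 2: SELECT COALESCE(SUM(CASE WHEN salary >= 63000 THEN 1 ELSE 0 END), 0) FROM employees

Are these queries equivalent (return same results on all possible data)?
Yes, equivalent

Both queries return: [(3,)]

Reason: COUNT with WHERE vs conditional SUM (COALESCE handles empty-table NULL)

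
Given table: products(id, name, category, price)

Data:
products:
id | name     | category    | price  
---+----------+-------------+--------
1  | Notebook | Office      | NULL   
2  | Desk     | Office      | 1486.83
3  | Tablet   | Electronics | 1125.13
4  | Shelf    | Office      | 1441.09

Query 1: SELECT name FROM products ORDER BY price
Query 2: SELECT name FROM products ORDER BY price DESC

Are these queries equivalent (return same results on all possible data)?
No, not equivalent

Query 1 returns: [('Notebook',), ('Tablet',), ('Shelf',), ('Desk',)]
Query 2 returns: [('Desk',), ('Shelf',), ('Tablet',), ('Notebook',)]

Reason: ASC vs DESC gives opposite ordering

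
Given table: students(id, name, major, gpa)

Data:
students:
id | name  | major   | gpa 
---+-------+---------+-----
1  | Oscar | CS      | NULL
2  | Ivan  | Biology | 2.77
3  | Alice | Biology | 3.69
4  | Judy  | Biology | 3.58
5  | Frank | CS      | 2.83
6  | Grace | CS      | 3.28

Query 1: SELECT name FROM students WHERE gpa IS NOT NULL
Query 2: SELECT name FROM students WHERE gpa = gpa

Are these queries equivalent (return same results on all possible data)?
Yes, equivalent

Both queries return: [('Alice',), ('Frank',), ('Grace',), ('Ivan',), ('Judy',)]

Reason: IS NOT NULL vs self-equality (both exclude NULLs)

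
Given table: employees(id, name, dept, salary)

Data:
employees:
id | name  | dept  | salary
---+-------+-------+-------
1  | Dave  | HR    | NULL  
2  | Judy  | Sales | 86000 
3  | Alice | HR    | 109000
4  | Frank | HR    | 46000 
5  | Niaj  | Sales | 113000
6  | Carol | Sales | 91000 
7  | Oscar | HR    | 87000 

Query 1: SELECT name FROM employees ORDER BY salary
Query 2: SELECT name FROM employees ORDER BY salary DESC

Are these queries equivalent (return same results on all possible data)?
No, not equivalent

Query 1 returns: [('Dave',), ('Frank',), ('Judy',), ('Oscar',), ('Carol',), ('Alice',), ('Niaj',)]
Query 2 returns: [('Niaj',), ('Alice',), ('Carol',), ('Oscar',), ('Judy',), ('Frank',), ('Dave',)]

Reason: ASC vs DESC gives opposite ordering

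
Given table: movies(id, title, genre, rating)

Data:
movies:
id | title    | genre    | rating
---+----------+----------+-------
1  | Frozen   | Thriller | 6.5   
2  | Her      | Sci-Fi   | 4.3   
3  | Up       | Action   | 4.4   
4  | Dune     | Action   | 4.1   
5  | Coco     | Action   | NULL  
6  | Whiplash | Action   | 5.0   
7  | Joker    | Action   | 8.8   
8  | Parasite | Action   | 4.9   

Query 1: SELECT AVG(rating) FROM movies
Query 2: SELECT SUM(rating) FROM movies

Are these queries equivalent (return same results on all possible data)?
No, not equivalent

Query 1 returns: [(5.428571428571429,)]
Query 2 returns: [(38.0,)]

Reason: AVG vs SUM give different aggregate values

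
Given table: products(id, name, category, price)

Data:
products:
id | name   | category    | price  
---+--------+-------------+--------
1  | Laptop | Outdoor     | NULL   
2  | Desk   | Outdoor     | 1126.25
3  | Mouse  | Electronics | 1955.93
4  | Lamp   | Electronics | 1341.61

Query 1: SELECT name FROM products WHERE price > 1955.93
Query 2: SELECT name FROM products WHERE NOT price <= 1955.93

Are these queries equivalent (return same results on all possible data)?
Yes, equivalent

Both queries return: []

Reason: Both filter price > 1955.93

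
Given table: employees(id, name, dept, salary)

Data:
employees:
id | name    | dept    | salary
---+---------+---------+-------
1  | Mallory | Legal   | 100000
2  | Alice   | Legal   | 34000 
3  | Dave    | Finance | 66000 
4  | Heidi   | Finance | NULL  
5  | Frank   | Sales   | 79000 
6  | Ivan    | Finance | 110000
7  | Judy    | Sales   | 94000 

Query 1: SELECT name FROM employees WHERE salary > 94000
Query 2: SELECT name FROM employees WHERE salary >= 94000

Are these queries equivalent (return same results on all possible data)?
No, not equivalent

Query 1 returns: [('Mallory',), ('Ivan',)]
Query 2 returns: [('Mallory',), ('Ivan',), ('Judy',)]

Reason: > vs >= gives different results when salary = 94000 exists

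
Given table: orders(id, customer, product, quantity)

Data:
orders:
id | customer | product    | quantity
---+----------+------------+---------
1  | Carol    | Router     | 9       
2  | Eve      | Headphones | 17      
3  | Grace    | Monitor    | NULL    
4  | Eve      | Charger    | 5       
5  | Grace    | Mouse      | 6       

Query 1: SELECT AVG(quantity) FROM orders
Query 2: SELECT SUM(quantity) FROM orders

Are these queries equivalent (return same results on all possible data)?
No, not equivalent

Query 1 returns: [(9.25,)]
Query 2 returns: [(37,)]

Reason: AVG vs SUM give different aggregate values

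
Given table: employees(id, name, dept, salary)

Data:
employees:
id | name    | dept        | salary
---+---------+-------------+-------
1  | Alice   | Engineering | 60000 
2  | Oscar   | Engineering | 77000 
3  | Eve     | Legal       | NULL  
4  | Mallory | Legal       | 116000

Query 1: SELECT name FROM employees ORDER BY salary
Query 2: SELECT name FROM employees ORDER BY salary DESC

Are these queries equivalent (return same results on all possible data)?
No, not equivalent

Query 1 returns: [('Eve',), ('Alice',), ('Oscar',), ('Mallory',)]
Query 2 returns: [('Mallory',), ('Oscar',), ('Alice',), ('Eve',)]

Reason: ASC vs DESC gives opposite ordering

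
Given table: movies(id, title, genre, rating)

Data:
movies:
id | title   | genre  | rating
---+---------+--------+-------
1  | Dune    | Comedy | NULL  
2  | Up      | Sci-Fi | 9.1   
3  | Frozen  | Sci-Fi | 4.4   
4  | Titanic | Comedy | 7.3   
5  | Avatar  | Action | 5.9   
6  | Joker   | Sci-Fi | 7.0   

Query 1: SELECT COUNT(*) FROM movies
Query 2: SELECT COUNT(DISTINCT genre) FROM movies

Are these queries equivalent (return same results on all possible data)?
No, not equivalent

Query 1 returns: [(6,)]
Query 2 returns: [(3,)]

Reason: COUNT(*) counts rows, COUNT(DISTINCT genre) counts unique genres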